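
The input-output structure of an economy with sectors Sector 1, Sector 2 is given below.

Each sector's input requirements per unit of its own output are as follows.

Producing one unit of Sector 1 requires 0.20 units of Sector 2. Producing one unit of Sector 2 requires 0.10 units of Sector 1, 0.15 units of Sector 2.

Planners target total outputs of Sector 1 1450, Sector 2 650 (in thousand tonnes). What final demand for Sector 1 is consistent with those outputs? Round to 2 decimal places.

d_1 = 1385.00

I − A =
  [   1.00    -0.10]
  [  -0.20     0.85]
d = (I − A) x:
  d_1 = (+1.00)·1450 + (-0.10)·650 = 1385.00
  d_2 = (-0.20)·1450 + (+0.85)·650 = 262.50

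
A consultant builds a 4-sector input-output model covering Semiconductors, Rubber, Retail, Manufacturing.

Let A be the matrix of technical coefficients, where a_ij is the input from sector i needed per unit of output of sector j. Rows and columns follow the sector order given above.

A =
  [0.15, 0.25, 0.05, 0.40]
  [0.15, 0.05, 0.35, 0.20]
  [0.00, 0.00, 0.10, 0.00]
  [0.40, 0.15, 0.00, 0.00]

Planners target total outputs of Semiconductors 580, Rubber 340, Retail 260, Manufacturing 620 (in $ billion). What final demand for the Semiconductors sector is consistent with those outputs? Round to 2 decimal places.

d_1 = 147.00

I − A =
  [   0.85    -0.25    -0.05    -0.40]
  [  -0.15     0.95    -0.35    -0.20]
  [   0.00     0.00     0.90     0.00]
  [  -0.40    -0.15     0.00     1.00]
d = (I − A) x:
  d_1 = (+0.85)·580 + (-0.25)·340 + (-0.05)·260 + (-0.40)·620 = 147.00
  d_2 = (-0.15)·580 + (+0.95)·340 + (-0.35)·260 + (-0.20)·620 = 21.00
  d_3 = (+0.00)·580 + (+0.00)·340 + (+0.90)·260 + (+0.00)·620 = 234.00
  d_4 = (-0.40)·580 + (-0.15)·340 + (+0.00)·260 + (+1.00)·620 = 337.00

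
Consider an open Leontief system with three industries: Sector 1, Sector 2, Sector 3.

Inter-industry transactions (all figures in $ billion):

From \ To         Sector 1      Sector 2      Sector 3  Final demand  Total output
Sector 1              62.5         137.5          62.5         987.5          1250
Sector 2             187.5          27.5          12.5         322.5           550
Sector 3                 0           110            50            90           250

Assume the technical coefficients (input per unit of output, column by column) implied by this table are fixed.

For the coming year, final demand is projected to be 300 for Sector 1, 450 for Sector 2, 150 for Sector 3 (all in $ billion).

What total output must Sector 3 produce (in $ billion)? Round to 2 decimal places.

Technical coefficients a_ij = z_ij / X_j:
  a_11 = 62.5/1250 = 0.05, a_21 = 187.5/1250 = 0.15, a_31 = 0/1250 = 0.00
  a_12 = 137.5/550 = 0.25, a_22 = 27.5/550 = 0.05, a_32 = 110/550 = 0.20
  a_13 = 62.5/250 = 0.25, a_23 = 12.5/250 = 0.05, a_33 = 50/250 = 0.20
I − A =
  [   0.95    -0.25    -0.25]
  [  -0.15     0.95    -0.05]
  [   0.00    -0.20     0.80]
Cofactors of I−A, C_ij = (−1)^(i+j)·(minor ij) (rows/columns in the sector order above):
  C_11 = (0.95)(0.80) − (-0.05)(-0.20) = 0.7500
  C_12 = −[(-0.15)(0.80) − (-0.05)(0.00)] = 0.1200
  C_13 = (-0.15)(-0.20) − (0.95)(0.00) = 0.0300
  C_21 = −[(-0.25)(0.80) − (-0.25)(-0.20)] = 0.2500
  C_22 = (0.95)(0.80) − (-0.25)(0.00) = 0.7600
  C_23 = −[(0.95)(-0.20) − (-0.25)(0.00)] = 0.1900
  C_31 = (-0.25)(-0.05) − (-0.25)(0.95) = 0.2500
  C_32 = −[(0.95)(-0.05) − (-0.25)(-0.15)] = 0.0850
  C_33 = (0.95)(0.95) − (-0.25)(-0.15) = 0.8650
det(I−A) = Σ_j (I−A)_1j·C_1j = (0.95)(0.7500) + (-0.25)(0.1200) + (-0.25)(0.0300) = 0.6750
adj(I−A) = Cᵀ =
  [ 0.7500   0.2500   0.2500]
  [ 0.1200   0.7600   0.0850]
  [ 0.0300   0.1900   0.8650]
(I − A)⁻¹ = adj(I−A) / det(I−A) ≈
  [   1.1111     0.3704     0.3704]
  [   0.1778     1.1259     0.1259]
  [   0.0444     0.2815     1.2815]
x = (I − A)⁻¹ d = adj(I−A)·d / det(I−A), with det(I−A) = 0.6750:
  x_1 = (0.7500·300 + 0.2500·450 + 0.2500·150) / 0.6750 = 375.00 / 0.6750 ≈ 555.56
  x_2 = (0.1200·300 + 0.7600·450 + 0.0850·150) / 0.6750 = 390.75 / 0.6750 ≈ 578.89
  x_3 = (0.0300·300 + 0.1900·450 + 0.8650·150) / 0.6750 = 224.25 / 0.6750 ≈ 332.22

x_3 = 332.22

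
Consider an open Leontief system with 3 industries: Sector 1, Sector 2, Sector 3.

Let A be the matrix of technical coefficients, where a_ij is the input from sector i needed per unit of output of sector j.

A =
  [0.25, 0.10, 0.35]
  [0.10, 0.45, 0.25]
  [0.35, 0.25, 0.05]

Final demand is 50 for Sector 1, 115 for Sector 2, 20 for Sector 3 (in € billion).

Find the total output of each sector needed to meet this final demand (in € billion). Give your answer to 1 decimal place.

I − A =
  [   0.75    -0.10    -0.35]
  [  -0.10     0.55    -0.25]
  [  -0.35    -0.25     0.95]
Cofactors of I−A, C_ij = (−1)^(i+j)·(minor ij) (rows/columns in the sector order above):
  C_11 = (0.55)(0.95) − (-0.25)(-0.25) = 0.4600
  C_12 = −[(-0.10)(0.95) − (-0.25)(-0.35)] = 0.1825
  C_13 = (-0.10)(-0.25) − (0.55)(-0.35) = 0.2175
  C_21 = −[(-0.10)(0.95) − (-0.35)(-0.25)] = 0.1825
  C_22 = (0.75)(0.95) − (-0.35)(-0.35) = 0.5900
  C_23 = −[(0.75)(-0.25) − (-0.10)(-0.35)] = 0.2225
  C_31 = (-0.10)(-0.25) − (-0.35)(0.55) = 0.2175
  C_32 = −[(0.75)(-0.25) − (-0.35)(-0.10)] = 0.2225
  C_33 = (0.75)(0.55) − (-0.10)(-0.10) = 0.4025
det(I−A) = Σ_j (I−A)_1j·C_1j = (0.75)(0.4600) + (-0.10)(0.1825) + (-0.35)(0.2175) = 0.250625
adj(I−A) = Cᵀ =
  [ 0.4600   0.1825   0.2175]
  [ 0.1825   0.5900   0.2225]
  [ 0.2175   0.2225   0.4025]
(I − A)⁻¹ = adj(I−A) / det(I−A) ≈
  [   1.8354     0.7282     0.8678]
  [   0.7282     2.3541     0.8878]
  [   0.8678     0.8878     1.6060]
x = (I − A)⁻¹ d = adj(I−A)·d / det(I−A), with det(I−A) = 0.250625:
  x_1 = (0.4600·50 + 0.1825·115 + 0.2175·20) / 0.250625 = 48.3375 / 0.250625 ≈ 192.9
  x_2 = (0.1825·50 + 0.5900·115 + 0.2225·20) / 0.250625 = 81.425 / 0.250625 ≈ 324.9
  x_3 = (0.2175·50 + 0.2225·115 + 0.4025·20) / 0.250625 = 44.5125 / 0.250625 ≈ 177.6

x_1 = 192.9, x_2 = 324.9, x_3 = 177.6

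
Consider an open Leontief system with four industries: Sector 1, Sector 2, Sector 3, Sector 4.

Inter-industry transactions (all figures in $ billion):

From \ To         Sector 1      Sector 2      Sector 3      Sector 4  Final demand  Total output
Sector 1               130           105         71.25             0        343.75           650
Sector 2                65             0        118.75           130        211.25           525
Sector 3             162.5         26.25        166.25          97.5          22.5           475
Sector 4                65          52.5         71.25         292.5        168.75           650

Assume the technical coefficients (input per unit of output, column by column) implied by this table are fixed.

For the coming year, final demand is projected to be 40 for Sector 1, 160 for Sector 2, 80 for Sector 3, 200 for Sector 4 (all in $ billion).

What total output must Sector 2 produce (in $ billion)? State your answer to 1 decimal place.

x_2 = 388.6

Technical coefficients a_ij = z_ij / X_j:
  a_11 = 130/650 = 0.20, a_21 = 65/650 = 0.10, a_31 = 162.5/650 = 0.25, a_41 = 65/650 = 0.10
  a_12 = 105/525 = 0.20, a_22 = 0/525 = 0.00, a_32 = 26.25/525 = 0.05, a_42 = 52.5/525 = 0.10
  a_13 = 71.25/475 = 0.15, a_23 = 118.75/475 = 0.25, a_33 = 166.25/475 = 0.35, a_43 = 71.25/475 = 0.15
  a_14 = 0/650 = 0.00, a_24 = 130/650 = 0.20, a_34 = 97.5/650 = 0.15, a_44 = 292.5/650 = 0.45
I − A =
  [   0.80    -0.20    -0.15     0.00]
  [  -0.10     1.00    -0.25    -0.20]
  [  -0.25    -0.05     0.65    -0.15]
  [  -0.10    -0.10    -0.15     0.55]
Compute the cofactors C_ij = (−1)^(i+j)·(3×3 minor ij) of I−A; the adjugate is their transpose:
adj(I−A) = Cᵀ =
  [ 0.309875   0.073375   0.113000   0.057500]
  [ 0.092125   0.245125   0.145250   0.128750]
  [ 0.152750   0.064500   0.409000   0.135000]
  [ 0.114750   0.075500   0.158500   0.446250]
det(I−A) = Σ_j (I−A)_1j·C_1j = (0.80)(0.309875) + (-0.20)(0.092125) + (-0.15)(0.152750) + (0.00)(0.114750) = 0.2065625
(I − A)⁻¹ = adj(I−A) / det(I−A) ≈
  [   1.5002     0.3552     0.5470     0.2784]
  [   0.4460     1.1867     0.7032     0.6233]
  [   0.7395     0.3123     1.9800     0.6536]
  [   0.5555     0.3655     0.7673     2.1604]
x = (I − A)⁻¹ d = adj(I−A)·d / det(I−A), with det(I−A) = 0.2065625:
  x_1 = (0.309875·40 + 0.073375·160 + 0.113000·80 + 0.057500·200) / 0.2065625 = 44.675 / 0.2065625 ≈ 216.3
  x_2 = (0.092125·40 + 0.245125·160 + 0.145250·80 + 0.128750·200) / 0.2065625 = 80.275 / 0.2065625 ≈ 388.6
  x_3 = (0.152750·40 + 0.064500·160 + 0.409000·80 + 0.135000·200) / 0.2065625 = 76.15 / 0.2065625 ≈ 368.7
  x_4 = (0.114750·40 + 0.075500·160 + 0.158500·80 + 0.446250·200) / 0.2065625 = 118.60 / 0.2065625 ≈ 574.2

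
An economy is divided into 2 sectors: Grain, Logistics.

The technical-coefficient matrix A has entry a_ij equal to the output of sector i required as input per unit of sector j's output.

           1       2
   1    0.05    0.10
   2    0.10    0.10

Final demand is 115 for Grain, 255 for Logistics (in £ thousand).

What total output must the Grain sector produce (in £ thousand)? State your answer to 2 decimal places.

I − A =
  [   0.95    -0.10]
  [  -0.10     0.90]
det(I−A) = (0.95)(0.90) − (-0.10)(-0.10) = 0.8450
adj(I−A) = [[0.90, 0.10], [0.10, 0.95]]
(I − A)⁻¹ = adj(I−A) / det(I−A) ≈
  [   1.0651     0.1183]
  [   0.1183     1.1243]
x = (I − A)⁻¹ d = adj(I−A)·d / det(I−A), with det(I−A) = 0.8450:
  x_1 = (0.90·115 + 0.10·255) / 0.8450 = 129.00 / 0.8450 ≈ 152.66
  x_2 = (0.10·115 + 0.95·255) / 0.8450 = 253.75 / 0.8450 ≈ 300.30

x_1 = 152.66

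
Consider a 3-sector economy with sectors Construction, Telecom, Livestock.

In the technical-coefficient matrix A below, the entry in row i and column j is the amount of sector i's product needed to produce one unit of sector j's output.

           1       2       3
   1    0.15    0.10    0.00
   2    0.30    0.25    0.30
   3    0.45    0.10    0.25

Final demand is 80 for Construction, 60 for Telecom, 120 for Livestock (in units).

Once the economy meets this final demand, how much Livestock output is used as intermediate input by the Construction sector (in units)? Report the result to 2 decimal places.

z_31 = 54.76

I − A =
  [   0.85    -0.10     0.00]
  [  -0.30     0.75    -0.30]
  [  -0.45    -0.10     0.75]
Cofactors of I−A, C_ij = (−1)^(i+j)·(minor ij) (rows/columns in the sector order above):
  C_11 = (0.75)(0.75) − (-0.30)(-0.10) = 0.5325
  C_12 = −[(-0.30)(0.75) − (-0.30)(-0.45)] = 0.3600
  C_13 = (-0.30)(-0.10) − (0.75)(-0.45) = 0.3675
  C_21 = −[(-0.10)(0.75) − (0.00)(-0.10)] = 0.0750
  C_22 = (0.85)(0.75) − (0.00)(-0.45) = 0.6375
  C_23 = −[(0.85)(-0.10) − (-0.10)(-0.45)] = 0.1300
  C_31 = (-0.10)(-0.30) − (0.00)(0.75) = 0.0300
  C_32 = −[(0.85)(-0.30) − (0.00)(-0.30)] = 0.2550
  C_33 = (0.85)(0.75) − (-0.10)(-0.30) = 0.6075
det(I−A) = Σ_j (I−A)_1j·C_1j = (0.85)(0.5325) + (-0.10)(0.3600) + (0.00)(0.3675) = 0.416625
adj(I−A) = Cᵀ =
  [ 0.5325   0.0750   0.0300]
  [ 0.3600   0.6375   0.2550]
  [ 0.3675   0.1300   0.6075]
(I − A)⁻¹ = adj(I−A) / det(I−A) ≈
  [   1.2781     0.1800     0.0720]
  [   0.8641     1.5302     0.6121]
  [   0.8821     0.3120     1.4581]
First solve x = (I − A)⁻¹ d = adj(I−A)·d / det(I−A); in particular x_1 = (0.5325·80 + 0.0750·60 + 0.0300·120) / 0.416625 = 50.70 / 0.416625 ≈ 121.6922.
Intermediate flow from 3 to 1: z_31 = a_31 · x_1 = 0.45 × 50.70 / 0.416625 = 22.815 / 0.416625 ≈ 54.76.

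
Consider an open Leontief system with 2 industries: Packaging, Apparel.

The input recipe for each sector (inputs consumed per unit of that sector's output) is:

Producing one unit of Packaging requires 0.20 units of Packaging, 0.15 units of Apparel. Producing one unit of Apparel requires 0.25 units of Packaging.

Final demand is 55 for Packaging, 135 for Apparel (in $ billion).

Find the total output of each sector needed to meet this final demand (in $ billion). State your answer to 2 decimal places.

I − A =
  [   0.80    -0.25]
  [  -0.15     1.00]
det(I−A) = (0.80)(1.00) − (-0.25)(-0.15) = 0.7625
adj(I−A) = [[1.00, 0.25], [0.15, 0.80]]
(I − A)⁻¹ = adj(I−A) / det(I−A) ≈
  [   1.3115     0.3279]
  [   0.1967     1.0492]
x = (I − A)⁻¹ d = adj(I−A)·d / det(I−A), with det(I−A) = 0.7625:
  x_1 = (1.00·55 + 0.25·135) / 0.7625 = 88.75 / 0.7625 ≈ 116.39
  x_2 = (0.15·55 + 0.80·135) / 0.7625 = 116.25 / 0.7625 ≈ 152.46

x_1 = 116.39, x_2 = 152.46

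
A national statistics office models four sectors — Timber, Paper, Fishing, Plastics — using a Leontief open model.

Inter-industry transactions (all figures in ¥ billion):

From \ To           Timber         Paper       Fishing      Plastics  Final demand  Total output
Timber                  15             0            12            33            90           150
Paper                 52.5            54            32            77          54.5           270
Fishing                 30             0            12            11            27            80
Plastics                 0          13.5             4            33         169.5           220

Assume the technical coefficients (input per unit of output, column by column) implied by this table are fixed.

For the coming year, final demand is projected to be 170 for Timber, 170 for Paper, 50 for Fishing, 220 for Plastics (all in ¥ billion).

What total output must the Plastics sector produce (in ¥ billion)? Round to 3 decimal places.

Technical coefficients a_ij = z_ij / X_j:
  a_11 = 15/150 = 0.10, a_21 = 52.5/150 = 0.35, a_31 = 30/150 = 0.20, a_41 = 0/150 = 0.00
  a_12 = 0/270 = 0.00, a_22 = 54/270 = 0.20, a_32 = 0/270 = 0.00, a_42 = 13.5/270 = 0.05
  a_13 = 12/80 = 0.15, a_23 = 32/80 = 0.40, a_33 = 12/80 = 0.15, a_43 = 4/80 = 0.05
  a_14 = 33/220 = 0.15, a_24 = 77/220 = 0.35, a_34 = 11/220 = 0.05, a_44 = 33/220 = 0.15
I − A =
  [   0.90     0.00    -0.15    -0.15]
  [  -0.35     0.80    -0.40    -0.35]
  [  -0.20     0.00     0.85    -0.05]
  [   0.00    -0.05    -0.05     0.85]
Compute the cofactors C_ij = (−1)^(i+j)·(3×3 minor ij) of I−A; the adjugate is their transpose:
adj(I−A) = Cᵀ =
  [ 0.560125   0.006750   0.108375   0.108000]
  [ 0.323500   0.621000   0.369000   0.334500]
  [ 0.133375   0.003750   0.593625   0.060000]
  [ 0.026875   0.036750   0.056625   0.588000]
det(I−A) = Σ_j (I−A)_1j·C_1j = (0.90)(0.560125) + (0.00)(0.323500) + (-0.15)(0.133375) + (-0.15)(0.026875) = 0.480075
(I − A)⁻¹ = adj(I−A) / det(I−A) ≈
  [   1.1667     0.0141     0.2257     0.2250]
  [   0.6739     1.2935     0.7686     0.6968]
  [   0.2778     0.0078     1.2365     0.1250]
  [   0.0560     0.0766     0.1180     1.2248]
x = (I − A)⁻¹ d = adj(I−A)·d / det(I−A), with det(I−A) = 0.480075:
  x_1 = (0.560125·170 + 0.006750·170 + 0.108375·50 + 0.108000·220) / 0.480075 = 125.5475 / 0.480075 ≈ 261.516
  x_2 = (0.323500·170 + 0.621000·170 + 0.369000·50 + 0.334500·220) / 0.480075 = 252.605 / 0.480075 ≈ 526.178
  x_3 = (0.133375·170 + 0.003750·170 + 0.593625·50 + 0.060000·220) / 0.480075 = 66.1925 / 0.480075 ≈ 137.879
  x_4 = (0.026875·170 + 0.036750·170 + 0.056625·50 + 0.588000·220) / 0.480075 = 143.0075 / 0.480075 ≈ 297.886

x_4 = 297.886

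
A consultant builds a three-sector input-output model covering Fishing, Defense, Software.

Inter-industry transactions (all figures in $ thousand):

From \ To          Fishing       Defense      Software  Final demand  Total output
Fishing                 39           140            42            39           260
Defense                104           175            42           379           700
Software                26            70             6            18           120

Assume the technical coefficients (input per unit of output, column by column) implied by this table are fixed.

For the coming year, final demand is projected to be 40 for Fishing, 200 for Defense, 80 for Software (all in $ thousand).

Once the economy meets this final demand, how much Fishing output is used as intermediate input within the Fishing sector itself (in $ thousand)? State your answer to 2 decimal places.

Technical coefficients a_ij = z_ij / X_j:
  a_11 = 39/260 = 0.15, a_21 = 104/260 = 0.40, a_31 = 26/260 = 0.10
  a_12 = 140/700 = 0.20, a_22 = 175/700 = 0.25, a_32 = 70/700 = 0.10
  a_13 = 42/120 = 0.35, a_23 = 42/120 = 0.35, a_33 = 6/120 = 0.05
I − A =
  [   0.85    -0.20    -0.35]
  [  -0.40     0.75    -0.35]
  [  -0.10    -0.10     0.95]
Cofactors of I−A, C_ij = (−1)^(i+j)·(minor ij) (rows/columns in the sector order above):
  C_11 = (0.75)(0.95) − (-0.35)(-0.10) = 0.6775
  C_12 = −[(-0.40)(0.95) − (-0.35)(-0.10)] = 0.4150
  C_13 = (-0.40)(-0.10) − (0.75)(-0.10) = 0.1150
  C_21 = −[(-0.20)(0.95) − (-0.35)(-0.10)] = 0.2250
  C_22 = (0.85)(0.95) − (-0.35)(-0.10) = 0.7725
  C_23 = −[(0.85)(-0.10) − (-0.20)(-0.10)] = 0.1050
  C_31 = (-0.20)(-0.35) − (-0.35)(0.75) = 0.3325
  C_32 = −[(0.85)(-0.35) − (-0.35)(-0.40)] = 0.4375
  C_33 = (0.85)(0.75) − (-0.20)(-0.40) = 0.5575
det(I−A) = Σ_j (I−A)_1j·C_1j = (0.85)(0.6775) + (-0.20)(0.4150) + (-0.35)(0.1150) = 0.452625
adj(I−A) = Cᵀ =
  [ 0.6775   0.2250   0.3325]
  [ 0.4150   0.7725   0.4375]
  [ 0.1150   0.1050   0.5575]
(I − A)⁻¹ = adj(I−A) / det(I−A) ≈
  [   1.4968     0.4971     0.7346]
  [   0.9169     1.7067     0.9666]
  [   0.2541     0.2320     1.2317]
First solve x = (I − A)⁻¹ d = adj(I−A)·d / det(I−A); in particular x_1 = (0.6775·40 + 0.2250·200 + 0.3325·80) / 0.452625 = 98.70 / 0.452625 ≈ 218.0613.
Intermediate flow from 1 to 1: z_11 = a_11 · x_1 = 0.15 × 98.70 / 0.452625 = 14.805 / 0.452625 ≈ 32.71.

z_11 = 32.71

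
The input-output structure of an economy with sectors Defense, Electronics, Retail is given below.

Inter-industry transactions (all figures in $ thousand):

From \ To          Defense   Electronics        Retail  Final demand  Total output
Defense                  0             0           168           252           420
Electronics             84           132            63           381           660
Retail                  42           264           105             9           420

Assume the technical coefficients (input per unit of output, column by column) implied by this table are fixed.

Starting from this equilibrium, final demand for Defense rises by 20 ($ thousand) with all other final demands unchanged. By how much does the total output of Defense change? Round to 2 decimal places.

Technical coefficients a_ij = z_ij / X_j:
  a_11 = 0/420 = 0.00, a_21 = 84/420 = 0.20, a_31 = 42/420 = 0.10
  a_12 = 0/660 = 0.00, a_22 = 132/660 = 0.20, a_32 = 264/660 = 0.40
  a_13 = 168/420 = 0.40, a_23 = 63/420 = 0.15, a_33 = 105/420 = 0.25
I − A =
  [   1.00     0.00    -0.40]
  [  -0.20     0.80    -0.15]
  [  -0.10    -0.40     0.75]
Cofactors of I−A, C_ij = (−1)^(i+j)·(minor ij) (rows/columns in the sector order above):
  C_11 = (0.80)(0.75) − (-0.15)(-0.40) = 0.5400
  C_12 = −[(-0.20)(0.75) − (-0.15)(-0.10)] = 0.1650
  C_13 = (-0.20)(-0.40) − (0.80)(-0.10) = 0.1600
  C_21 = −[(0.00)(0.75) − (-0.40)(-0.40)] = 0.1600
  C_22 = (1.00)(0.75) − (-0.40)(-0.10) = 0.7100
  C_23 = −[(1.00)(-0.40) − (0.00)(-0.10)] = 0.4000
  C_31 = (0.00)(-0.15) − (-0.40)(0.80) = 0.3200
  C_32 = −[(1.00)(-0.15) − (-0.40)(-0.20)] = 0.2300
  C_33 = (1.00)(0.80) − (0.00)(-0.20) = 0.8000
det(I−A) = Σ_j (I−A)_1j·C_1j = (1.00)(0.5400) + (0.00)(0.1650) + (-0.40)(0.1600) = 0.4760
adj(I−A) = Cᵀ =
  [ 0.5400   0.1600   0.3200]
  [ 0.1650   0.7100   0.2300]
  [ 0.1600   0.4000   0.8000]
(I − A)⁻¹ = adj(I−A) / det(I−A) ≈
  [   1.1345     0.3361     0.6723]
  [   0.3466     1.4916     0.4832]
  [   0.3361     0.8403     1.6807]
Δx = (I − A)⁻¹ Δd with Δd having +20 in the Defense component and 0 elsewhere.
So Δx_1 = L_11 · (+20), where L_11 = adj(I−A)_11 / det(I−A) = 0.5400 / 0.4760.
Δx_1 = 0.5400 × (+20) / 0.4760 = 10.80 / 0.4760 ≈ 22.69.

Δx_1 = 22.69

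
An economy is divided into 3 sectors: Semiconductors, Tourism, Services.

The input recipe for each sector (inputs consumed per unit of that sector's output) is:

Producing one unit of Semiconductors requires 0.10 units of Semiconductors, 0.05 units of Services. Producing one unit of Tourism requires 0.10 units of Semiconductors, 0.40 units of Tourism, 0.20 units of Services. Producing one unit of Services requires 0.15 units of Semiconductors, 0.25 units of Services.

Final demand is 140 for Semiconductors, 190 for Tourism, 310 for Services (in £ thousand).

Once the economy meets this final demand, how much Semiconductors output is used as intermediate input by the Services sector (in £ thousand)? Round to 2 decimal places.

I − A =
  [   0.90    -0.10    -0.15]
  [   0.00     0.60     0.00]
  [  -0.05    -0.20     0.75]
Cofactors of I−A, C_ij = (−1)^(i+j)·(minor ij) (rows/columns in the sector order above):
  C_11 = (0.60)(0.75) − (0.00)(-0.20) = 0.4500
  C_12 = −[(0.00)(0.75) − (0.00)(-0.05)] = 0.0000
  C_13 = (0.00)(-0.20) − (0.60)(-0.05) = 0.0300
  C_21 = −[(-0.10)(0.75) − (-0.15)(-0.20)] = 0.1050
  C_22 = (0.90)(0.75) − (-0.15)(-0.05) = 0.6675
  C_23 = −[(0.90)(-0.20) − (-0.10)(-0.05)] = 0.1850
  C_31 = (-0.10)(0.00) − (-0.15)(0.60) = 0.0900
  C_32 = −[(0.90)(0.00) − (-0.15)(0.00)] = 0.0000
  C_33 = (0.90)(0.60) − (-0.10)(0.00) = 0.5400
det(I−A) = Σ_j (I−A)_1j·C_1j = (0.90)(0.4500) + (-0.10)(0.0000) + (-0.15)(0.0300) = 0.4005
adj(I−A) = Cᵀ =
  [ 0.4500   0.1050   0.0900]
  [ 0.0000   0.6675   0.0000]
  [ 0.0300   0.1850   0.5400]
(I − A)⁻¹ = adj(I−A) / det(I−A) ≈
  [   1.1236     0.2622     0.2247]
  [   0.0000     1.6667     0.0000]
  [   0.0749     0.4619     1.3483]
First solve x = (I − A)⁻¹ d = adj(I−A)·d / det(I−A); in particular x_3 = (0.0300·140 + 0.1850·190 + 0.5400·310) / 0.4005 = 206.75 / 0.4005 ≈ 516.2297.
Intermediate flow from 1 to 3: z_13 = a_13 · x_3 = 0.15 × 206.75 / 0.4005 = 31.0125 / 0.4005 ≈ 77.43.

z_13 = 77.43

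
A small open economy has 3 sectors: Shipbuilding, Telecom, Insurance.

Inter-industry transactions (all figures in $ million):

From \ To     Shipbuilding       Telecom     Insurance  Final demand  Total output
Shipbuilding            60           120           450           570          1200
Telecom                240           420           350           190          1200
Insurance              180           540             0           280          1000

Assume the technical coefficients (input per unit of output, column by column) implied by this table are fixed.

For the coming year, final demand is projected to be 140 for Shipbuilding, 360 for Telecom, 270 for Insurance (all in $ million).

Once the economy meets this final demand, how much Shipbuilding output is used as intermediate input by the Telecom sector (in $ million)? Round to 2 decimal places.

Technical coefficients a_ij = z_ij / X_j:
  a_11 = 60/1200 = 0.05, a_21 = 240/1200 = 0.20, a_31 = 180/1200 = 0.15
  a_12 = 120/1200 = 0.10, a_22 = 420/1200 = 0.35, a_32 = 540/1200 = 0.45
  a_13 = 450/1000 = 0.45, a_23 = 350/1000 = 0.35, a_33 = 0/1000 = 0.00
I − A =
  [   0.95    -0.10    -0.45]
  [  -0.20     0.65    -0.35]
  [  -0.15    -0.45     1.00]
Cofactors of I−A, C_ij = (−1)^(i+j)·(minor ij) (rows/columns in the sector order above):
  C_11 = (0.65)(1.00) − (-0.35)(-0.45) = 0.4925
  C_12 = −[(-0.20)(1.00) − (-0.35)(-0.15)] = 0.2525
  C_13 = (-0.20)(-0.45) − (0.65)(-0.15) = 0.1875
  C_21 = −[(-0.10)(1.00) − (-0.45)(-0.45)] = 0.3025
  C_22 = (0.95)(1.00) − (-0.45)(-0.15) = 0.8825
  C_23 = −[(0.95)(-0.45) − (-0.10)(-0.15)] = 0.4425
  C_31 = (-0.10)(-0.35) − (-0.45)(0.65) = 0.3275
  C_32 = −[(0.95)(-0.35) − (-0.45)(-0.20)] = 0.4225
  C_33 = (0.95)(0.65) − (-0.10)(-0.20) = 0.5975
det(I−A) = Σ_j (I−A)_1j·C_1j = (0.95)(0.4925) + (-0.10)(0.2525) + (-0.45)(0.1875) = 0.35825
adj(I−A) = Cᵀ =
  [ 0.4925   0.3025   0.3275]
  [ 0.2525   0.8825   0.4225]
  [ 0.1875   0.4425   0.5975]
(I − A)⁻¹ = adj(I−A) / det(I−A) ≈
  [   1.3747     0.8444     0.9142]
  [   0.7048     2.4634     1.1793]
  [   0.5234     1.2352     1.6678]
First solve x = (I − A)⁻¹ d = adj(I−A)·d / det(I−A); in particular x_2 = (0.2525·140 + 0.8825·360 + 0.4225·270) / 0.35825 = 467.125 / 0.35825 ≈ 1303.9079.
Intermediate flow from 1 to 2: z_12 = a_12 · x_2 = 0.10 × 467.125 / 0.35825 = 46.7125 / 0.35825 ≈ 130.39.

z_12 = 130.39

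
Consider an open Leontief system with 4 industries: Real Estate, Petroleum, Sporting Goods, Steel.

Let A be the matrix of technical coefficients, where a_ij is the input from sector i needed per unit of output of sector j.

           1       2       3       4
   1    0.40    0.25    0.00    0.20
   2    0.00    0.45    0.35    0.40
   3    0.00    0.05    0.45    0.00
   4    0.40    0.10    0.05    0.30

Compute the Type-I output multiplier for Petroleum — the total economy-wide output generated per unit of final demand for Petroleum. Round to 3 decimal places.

I − A =
  [   0.60    -0.25     0.00    -0.20]
  [   0.00     0.55    -0.35    -0.40]
  [   0.00    -0.05     0.55     0.00]
  [  -0.40    -0.10    -0.05     0.70]
Compute the cofactors C_ij = (−1)^(i+j)·(3×3 minor ij) of I−A; the adjugate is their transpose:
adj(I−A) = Cᵀ =
  [ 0.17650   0.10775   0.07875   0.11200]
  [ 0.08800   0.18700   0.13100   0.13200]
  [ 0.00800   0.01700   0.12300   0.01200]
  [ 0.11400   0.08950   0.07250   0.17100]
det(I−A) = Σ_j (I−A)_1j·C_1j = (0.60)(0.17650) + (-0.25)(0.08800) + (0.00)(0.00800) + (-0.20)(0.11400) = 0.0611
(I − A)⁻¹ = adj(I−A) / det(I−A) ≈
  [   2.8887     1.7635     1.2889     1.8331]
  [   1.4403     3.0606     2.1440     2.1604]
  [   0.1309     0.2782     2.0131     0.1964]
  [   1.8658     1.4648     1.1866     2.7987]
The output multiplier for sector j is the column-j sum of the Leontief inverse (I − A)⁻¹ = adj(I−A) / det(I−A).
Column 2 of adj(I−A): (0.10775, 0.18700, 0.01700, 0.08950); det(I−A) = 0.0611.
m_2 = (0.10775 + 0.18700 + 0.01700 + 0.08950) / 0.0611 = 0.40125 / 0.0611 ≈ 6.567.

m_2 = 6.567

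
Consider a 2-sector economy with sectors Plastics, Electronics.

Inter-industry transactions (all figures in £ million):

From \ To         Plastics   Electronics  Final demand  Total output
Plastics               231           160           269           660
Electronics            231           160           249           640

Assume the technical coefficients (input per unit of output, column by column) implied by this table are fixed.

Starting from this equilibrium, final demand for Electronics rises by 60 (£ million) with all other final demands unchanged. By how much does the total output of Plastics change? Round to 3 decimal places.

Δx_P = 37.500

Technical coefficients a_ij = z_ij / X_j:
  a_PP = 231/660 = 0.35, a_EP = 231/660 = 0.35
  a_PE = 160/640 = 0.25, a_EE = 160/640 = 0.25
I − A =
  [   0.65    -0.25]
  [  -0.35     0.75]
det(I−A) = (0.65)(0.75) − (-0.25)(-0.35) = 0.4000
adj(I−A) = [[0.75, 0.25], [0.35, 0.65]]
(I − A)⁻¹ = adj(I−A) / det(I−A) ≈
  [   1.8750     0.6250]
  [   0.8750     1.6250]
Δx = (I − A)⁻¹ Δd with Δd having +60 in the Electronics component and 0 elsewhere.
So Δx_P = L_PE · (+60), where L_PE = adj(I−A)_PE / det(I−A) = 0.25 / 0.4000.
Δx_P = 0.25 × (+60) / 0.4000 = 15.00 / 0.4000 = 37.500.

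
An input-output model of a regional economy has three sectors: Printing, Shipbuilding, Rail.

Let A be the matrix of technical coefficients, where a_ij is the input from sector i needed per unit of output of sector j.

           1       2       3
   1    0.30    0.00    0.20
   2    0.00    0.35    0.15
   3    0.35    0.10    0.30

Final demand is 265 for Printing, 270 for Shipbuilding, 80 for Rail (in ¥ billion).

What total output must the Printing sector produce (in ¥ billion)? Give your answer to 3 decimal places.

I − A =
  [   0.70     0.00    -0.20]
  [   0.00     0.65    -0.15]
  [  -0.35    -0.10     0.70]
Cofactors of I−A, C_ij = (−1)^(i+j)·(minor ij) (rows/columns in the sector order above):
  C_11 = (0.65)(0.70) − (-0.15)(-0.10) = 0.4400
  C_12 = −[(0.00)(0.70) − (-0.15)(-0.35)] = 0.0525
  C_13 = (0.00)(-0.10) − (0.65)(-0.35) = 0.2275
  C_21 = −[(0.00)(0.70) − (-0.20)(-0.10)] = 0.0200
  C_22 = (0.70)(0.70) − (-0.20)(-0.35) = 0.4200
  C_23 = −[(0.70)(-0.10) − (0.00)(-0.35)] = 0.0700
  C_31 = (0.00)(-0.15) − (-0.20)(0.65) = 0.1300
  C_32 = −[(0.70)(-0.15) − (-0.20)(0.00)] = 0.1050
  C_33 = (0.70)(0.65) − (0.00)(0.00) = 0.4550
det(I−A) = Σ_j (I−A)_1j·C_1j = (0.70)(0.4400) + (0.00)(0.0525) + (-0.20)(0.2275) = 0.2625
adj(I−A) = Cᵀ =
  [ 0.4400   0.0200   0.1300]
  [ 0.0525   0.4200   0.1050]
  [ 0.2275   0.0700   0.4550]
(I − A)⁻¹ = adj(I−A) / det(I−A) ≈
  [   1.6762     0.0762     0.4952]
  [   0.2000     1.6000     0.4000]
  [   0.8667     0.2667     1.7333]
x = (I − A)⁻¹ d = adj(I−A)·d / det(I−A), with det(I−A) = 0.2625:
  x_1 = (0.4400·265 + 0.0200·270 + 0.1300·80) / 0.2625 = 132.40 / 0.2625 ≈ 504.381
  x_2 = (0.0525·265 + 0.4200·270 + 0.1050·80) / 0.2625 = 135.7125 / 0.2625 = 517.000
  x_3 = (0.2275·265 + 0.0700·270 + 0.4550·80) / 0.2625 = 115.5875 / 0.2625 ≈ 440.333

x_1 = 504.381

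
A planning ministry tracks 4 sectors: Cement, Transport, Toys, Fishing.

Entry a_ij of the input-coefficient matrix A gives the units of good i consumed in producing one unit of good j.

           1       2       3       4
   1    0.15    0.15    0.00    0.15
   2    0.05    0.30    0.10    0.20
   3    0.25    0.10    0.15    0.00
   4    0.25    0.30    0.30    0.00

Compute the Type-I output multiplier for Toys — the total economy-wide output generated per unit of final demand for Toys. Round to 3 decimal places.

I − A =
  [   0.85    -0.15     0.00    -0.15]
  [  -0.05     0.70    -0.10    -0.20]
  [  -0.25    -0.10     0.85     0.00]
  [  -0.25    -0.30    -0.30     1.00]
Compute the cofactors C_ij = (−1)^(i+j)·(3×3 minor ij) of I−A; the adjugate is their transpose:
adj(I−A) = Cᵀ =
  [ 0.528000   0.170250   0.060000   0.113250]
  [ 0.125000   0.679375   0.134500   0.154625]
  [ 0.170000   0.130000   0.500500   0.051500]
  [ 0.220500   0.285375   0.205500   0.487125]
det(I−A) = Σ_j (I−A)_1j·C_1j = (0.85)(0.528000) + (-0.15)(0.125000) + (0.00)(0.170000) + (-0.15)(0.220500) = 0.396975
(I − A)⁻¹ = adj(I−A) / det(I−A) ≈
  [   1.3301     0.4289     0.1511     0.2853]
  [   0.3149     1.7114     0.3388     0.3895]
  [   0.4282     0.3275     1.2608     0.1297]
  [   0.5555     0.7189     0.5177     1.2271]
The output multiplier for sector j is the column-j sum of the Leontief inverse (I − A)⁻¹ = adj(I−A) / det(I−A).
Column 3 of adj(I−A): (0.060000, 0.134500, 0.500500, 0.205500); det(I−A) = 0.396975.
m_3 = (0.060000 + 0.134500 + 0.500500 + 0.205500) / 0.396975 = 0.9005 / 0.396975 ≈ 2.268.

m_3 = 2.268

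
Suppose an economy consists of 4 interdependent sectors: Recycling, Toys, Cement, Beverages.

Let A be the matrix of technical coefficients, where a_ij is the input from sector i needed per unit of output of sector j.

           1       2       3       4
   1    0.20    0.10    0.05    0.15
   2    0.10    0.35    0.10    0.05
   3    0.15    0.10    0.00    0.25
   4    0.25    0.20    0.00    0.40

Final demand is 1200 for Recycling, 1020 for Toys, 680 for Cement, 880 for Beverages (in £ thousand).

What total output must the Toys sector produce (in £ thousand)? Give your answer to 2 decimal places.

I − A =
  [   0.80    -0.10    -0.05    -0.15]
  [  -0.10     0.65    -0.10    -0.05]
  [  -0.15    -0.10     1.00    -0.25]
  [  -0.25    -0.20     0.00     0.60]
Compute the cofactors C_ij = (−1)^(i+j)·(3×3 minor ij) of I−A; the adjugate is their transpose:
adj(I−A) = Cᵀ =
  [ 0.369000   0.095500   0.028000   0.111875]
  [ 0.087750   0.434875   0.047875   0.078125]
  [ 0.109875   0.104000   0.269375   0.148375]
  [ 0.183000   0.184750   0.027625   0.495125]
det(I−A) = Σ_j (I−A)_1j·C_1j = (0.80)(0.369000) + (-0.10)(0.087750) + (-0.05)(0.109875) + (-0.15)(0.183000) = 0.25348125
(I − A)⁻¹ = adj(I−A) / det(I−A) ≈
  [   1.4557     0.3768     0.1105     0.4414]
  [   0.3462     1.7156     0.1889     0.3082]
  [   0.4335     0.4103     1.0627     0.5853]
  [   0.7219     0.7289     0.1090     1.9533]
x = (I − A)⁻¹ d = adj(I−A)·d / det(I−A), with det(I−A) = 0.25348125:
  x_1 = (0.369000·1200 + 0.095500·1020 + 0.028000·680 + 0.111875·880) / 0.25348125 = 657.70 / 0.25348125 ≈ 2594.67
  x_2 = (0.087750·1200 + 0.434875·1020 + 0.047875·680 + 0.078125·880) / 0.25348125 = 650.1775 / 0.25348125 ≈ 2564.99
  x_3 = (0.109875·1200 + 0.104000·1020 + 0.269375·680 + 0.148375·880) / 0.25348125 = 551.675 / 0.25348125 ≈ 2176.39
  x_4 = (0.183000·1200 + 0.184750·1020 + 0.027625·680 + 0.495125·880) / 0.25348125 = 862.54 / 0.25348125 ≈ 3402.78

x_2 = 2564.99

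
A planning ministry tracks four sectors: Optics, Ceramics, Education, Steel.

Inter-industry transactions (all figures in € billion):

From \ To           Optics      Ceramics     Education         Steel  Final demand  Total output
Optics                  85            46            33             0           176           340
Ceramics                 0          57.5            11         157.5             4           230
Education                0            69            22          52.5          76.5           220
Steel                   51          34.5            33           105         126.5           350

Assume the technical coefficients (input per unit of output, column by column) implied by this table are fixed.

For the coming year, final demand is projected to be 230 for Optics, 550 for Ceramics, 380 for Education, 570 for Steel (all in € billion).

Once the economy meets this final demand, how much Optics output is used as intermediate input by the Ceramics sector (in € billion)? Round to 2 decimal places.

Technical coefficients a_ij = z_ij / X_j:
  a_11 = 85/340 = 0.25, a_21 = 0/340 = 0.00, a_31 = 0/340 = 0.00, a_41 = 51/340 = 0.15
  a_12 = 46/230 = 0.20, a_22 = 57.5/230 = 0.25, a_32 = 69/230 = 0.30, a_42 = 34.5/230 = 0.15
  a_13 = 33/220 = 0.15, a_23 = 11/220 = 0.05, a_33 = 22/220 = 0.10, a_43 = 33/220 = 0.15
  a_14 = 0/350 = 0.00, a_24 = 157.5/350 = 0.45, a_34 = 52.5/350 = 0.15, a_44 = 105/350 = 0.30
I − A =
  [   0.75    -0.20    -0.15     0.00]
  [   0.00     0.75    -0.05    -0.45]
  [   0.00    -0.30     0.90    -0.15]
  [  -0.15    -0.15    -0.15     0.70]
Compute the cofactors C_ij = (−1)^(i+j)·(3×3 minor ij) of I−A; the adjugate is their transpose:
adj(I−A) = Cᵀ =
  [ 0.363000   0.156375   0.089125   0.119625]
  [ 0.061875   0.452250   0.087000   0.309375]
  [ 0.037125   0.178875   0.329625   0.185625]
  [ 0.099000   0.168750   0.108375   0.495000]
det(I−A) = Σ_j (I−A)_1j·C_1j = (0.75)(0.363000) + (-0.20)(0.061875) + (-0.15)(0.037125) + (0.00)(0.099000) = 0.25430625
(I − A)⁻¹ = adj(I−A) / det(I−A) ≈
  [   1.4274     0.6149     0.3505     0.4704]
  [   0.2433     1.7784     0.3421     1.2165]
  [   0.1460     0.7034     1.2962     0.7299]
  [   0.3893     0.6636     0.4262     1.9465]
First solve x = (I − A)⁻¹ d = adj(I−A)·d / det(I−A); in particular x_2 = (0.061875·230 + 0.452250·550 + 0.087000·380 + 0.309375·570) / 0.25430625 = 472.3725 / 0.25430625 ≈ 1857.4947.
Intermediate flow from 1 to 2: z_12 = a_12 · x_2 = 0.20 × 472.3725 / 0.25430625 = 94.4745 / 0.25430625 ≈ 371.50.

z_12 = 371.50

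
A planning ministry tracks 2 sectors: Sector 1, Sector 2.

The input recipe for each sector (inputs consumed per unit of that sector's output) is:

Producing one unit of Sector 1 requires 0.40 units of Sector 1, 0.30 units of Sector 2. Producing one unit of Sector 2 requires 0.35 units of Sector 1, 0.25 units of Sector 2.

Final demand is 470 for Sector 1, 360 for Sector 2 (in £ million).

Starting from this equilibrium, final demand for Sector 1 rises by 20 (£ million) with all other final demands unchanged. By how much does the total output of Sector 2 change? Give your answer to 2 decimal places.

Δx_2 = 17.39

I − A =
  [   0.60    -0.35]
  [  -0.30     0.75]
det(I−A) = (0.60)(0.75) − (-0.35)(-0.30) = 0.3450
adj(I−A) = [[0.75, 0.35], [0.30, 0.60]]
(I − A)⁻¹ = adj(I−A) / det(I−A) ≈
  [   2.1739     1.0145]
  [   0.8696     1.7391]
Δx = (I − A)⁻¹ Δd with Δd having +20 in the Sector 1 component and 0 elsewhere.
So Δx_2 = L_21 · (+20), where L_21 = adj(I−A)_21 / det(I−A) = 0.30 / 0.3450.
Δx_2 = 0.30 × (+20) / 0.3450 = 6.00 / 0.3450 ≈ 17.39.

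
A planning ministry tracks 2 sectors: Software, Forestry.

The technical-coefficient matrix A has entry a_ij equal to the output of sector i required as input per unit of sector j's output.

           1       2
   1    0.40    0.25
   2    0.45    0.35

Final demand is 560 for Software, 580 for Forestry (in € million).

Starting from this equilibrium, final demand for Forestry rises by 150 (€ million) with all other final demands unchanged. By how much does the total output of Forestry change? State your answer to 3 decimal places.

I − A =
  [   0.60    -0.25]
  [  -0.45     0.65]
det(I−A) = (0.60)(0.65) − (-0.25)(-0.45) = 0.2775
adj(I−A) = [[0.65, 0.25], [0.45, 0.60]]
(I − A)⁻¹ = adj(I−A) / det(I−A) ≈
  [   2.3423     0.9009]
  [   1.6216     2.1622]
Δx = (I − A)⁻¹ Δd with Δd having +150 in the Forestry component and 0 elsewhere.
So Δx_2 = L_22 · (+150), where L_22 = adj(I−A)_22 / det(I−A) = 0.60 / 0.2775.
Δx_2 = 0.60 × (+150) / 0.2775 = 90.00 / 0.2775 ≈ 324.324.

Δx_2 = 324.324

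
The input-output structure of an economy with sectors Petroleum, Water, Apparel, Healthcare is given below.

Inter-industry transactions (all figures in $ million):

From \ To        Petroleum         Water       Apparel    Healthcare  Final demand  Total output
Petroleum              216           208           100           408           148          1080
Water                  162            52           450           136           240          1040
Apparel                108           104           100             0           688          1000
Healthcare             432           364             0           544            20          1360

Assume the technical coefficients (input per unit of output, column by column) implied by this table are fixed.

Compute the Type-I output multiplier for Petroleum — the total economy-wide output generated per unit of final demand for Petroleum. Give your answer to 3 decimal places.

Technical coefficients a_ij = z_ij / X_j:
  a_PP = 216/1080 = 0.20, a_WP = 162/1080 = 0.15, a_AP = 108/1080 = 0.10, a_HP = 432/1080 = 0.40
  a_PW = 208/1040 = 0.20, a_WW = 52/1040 = 0.05, a_AW = 104/1040 = 0.10, a_HW = 364/1040 = 0.35
  a_PA = 100/1000 = 0.10, a_WA = 450/1000 = 0.45, a_AA = 100/1000 = 0.10, a_HA = 0/1000 = 0.00
  a_PH = 408/1360 = 0.30, a_WH = 136/1360 = 0.10, a_AH = 0/1360 = 0.00, a_HH = 544/1360 = 0.40
I − A =
  [   0.80    -0.20    -0.10    -0.30]
  [  -0.15     0.95    -0.45    -0.10]
  [  -0.10    -0.10     0.90     0.00]
  [  -0.40    -0.35     0.00     0.60]
Compute the cofactors C_ij = (−1)^(i+j)·(3×3 minor ij) of I−A; the adjugate is their transpose:
adj(I−A) = Cᵀ =
  [ 0.45450   0.20850   0.15475   0.26200]
  [ 0.14400   0.31800   0.17500   0.12500]
  [ 0.06650   0.05850   0.27225   0.04300]
  [ 0.38700   0.32450   0.20525   0.60100]
det(I−A) = Σ_j (I−A)_1j·C_1j = (0.80)(0.45450) + (-0.20)(0.14400) + (-0.10)(0.06650) + (-0.30)(0.38700) = 0.21205
(I − A)⁻¹ = adj(I−A) / det(I−A) ≈
  [   2.1434     0.9833     0.7298     1.2356]
  [   0.6791     1.4996     0.8253     0.5895]
  [   0.3136     0.2759     1.2839     0.2028]
  [   1.8250     1.5303     0.9679     2.8342]
The output multiplier for sector j is the column-j sum of the Leontief inverse (I − A)⁻¹ = adj(I−A) / det(I−A).
Column P of adj(I−A): (0.45450, 0.14400, 0.06650, 0.38700); det(I−A) = 0.21205.
m_P = (0.45450 + 0.14400 + 0.06650 + 0.38700) / 0.21205 = 1.052 / 0.21205 ≈ 4.961.

m_P = 4.961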